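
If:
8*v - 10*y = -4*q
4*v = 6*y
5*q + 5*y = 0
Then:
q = 0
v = 0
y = 0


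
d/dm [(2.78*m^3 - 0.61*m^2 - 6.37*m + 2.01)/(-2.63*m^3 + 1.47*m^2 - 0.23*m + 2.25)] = (2.4823*m^4 - 34.785*m^3 + 44.1281*m^2 - 8.6544*m - 13.8702)/(6.9169*m^6 - 7.7322*m^5 + 3.3707*m^4 - 12.5112*m^3 + 6.6679*m^2 - 1.035*m + 5.0625)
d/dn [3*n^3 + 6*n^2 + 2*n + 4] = 9*n^2 + 12*n + 2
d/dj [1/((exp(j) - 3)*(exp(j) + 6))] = (-2*exp(j) - 3)*exp(j)/(exp(4*j) + 6*exp(3*j) - 27*exp(2*j) - 108*exp(j) + 324)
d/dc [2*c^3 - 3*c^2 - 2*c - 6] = 6*c^2 - 6*c - 2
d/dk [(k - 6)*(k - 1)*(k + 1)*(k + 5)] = 4*k^3 - 3*k^2 - 62*k + 1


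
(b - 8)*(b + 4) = b^2 - 4*b - 32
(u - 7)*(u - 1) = u^2 - 8*u + 7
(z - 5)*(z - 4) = z^2 - 9*z + 20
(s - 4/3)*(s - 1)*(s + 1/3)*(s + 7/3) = s^4 + s^3/3 - 37*s^2/9 + 47*s/27 + 28/27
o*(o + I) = o^2 + I*o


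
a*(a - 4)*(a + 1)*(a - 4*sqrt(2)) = a^4 - 4*sqrt(2)*a^3 - 3*a^3 - 4*a^2 + 12*sqrt(2)*a^2 + 16*sqrt(2)*a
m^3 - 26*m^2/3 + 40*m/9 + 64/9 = (m - 8)*(m - 4/3)*(m + 2/3)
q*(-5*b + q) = -5*b*q + q^2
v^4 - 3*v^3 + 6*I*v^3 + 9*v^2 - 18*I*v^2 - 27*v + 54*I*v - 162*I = (v - 3)*(v - 3*I)*(v + 3*I)*(v + 6*I)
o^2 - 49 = (o - 7)*(o + 7)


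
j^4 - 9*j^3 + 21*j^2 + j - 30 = (j - 5)*(j - 3)*(j - 2)*(j + 1)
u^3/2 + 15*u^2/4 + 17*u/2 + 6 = (u/2 + 1)*(u + 3/2)*(u + 4)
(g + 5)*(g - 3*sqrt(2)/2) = g^2 - 3*sqrt(2)*g/2 + 5*g - 15*sqrt(2)/2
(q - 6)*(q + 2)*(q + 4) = q^3 - 28*q - 48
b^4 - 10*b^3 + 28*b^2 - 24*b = b*(b - 6)*(b - 2)^2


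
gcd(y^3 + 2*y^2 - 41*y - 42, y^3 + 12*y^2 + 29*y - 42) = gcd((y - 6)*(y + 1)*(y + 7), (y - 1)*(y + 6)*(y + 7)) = y + 7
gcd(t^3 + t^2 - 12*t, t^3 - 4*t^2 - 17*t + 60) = t^2 + t - 12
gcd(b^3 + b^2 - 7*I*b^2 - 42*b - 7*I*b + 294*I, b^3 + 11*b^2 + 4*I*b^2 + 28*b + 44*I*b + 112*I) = b + 7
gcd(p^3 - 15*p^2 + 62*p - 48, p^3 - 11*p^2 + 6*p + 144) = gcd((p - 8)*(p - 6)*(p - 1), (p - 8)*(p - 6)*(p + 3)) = p^2 - 14*p + 48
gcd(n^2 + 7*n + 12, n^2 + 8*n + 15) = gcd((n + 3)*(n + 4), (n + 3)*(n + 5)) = n + 3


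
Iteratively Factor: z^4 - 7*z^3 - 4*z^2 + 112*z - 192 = (z - 3)*(z^3 - 4*z^2 - 16*z + 64) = (z - 3)*(z + 4)*(z^2 - 8*z + 16) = (z - 4)*(z - 3)*(z + 4)*(z - 4)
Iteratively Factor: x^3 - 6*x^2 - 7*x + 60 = (x - 4)*(x^2 - 2*x - 15) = (x - 5)*(x - 4)*(x + 3)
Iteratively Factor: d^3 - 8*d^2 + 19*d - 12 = (d - 3)*(d^2 - 5*d + 4) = (d - 4)*(d - 3)*(d - 1)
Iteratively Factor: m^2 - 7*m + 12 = (m - 4)*(m - 3)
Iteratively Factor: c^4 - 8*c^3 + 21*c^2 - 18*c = (c)*(c^3 - 8*c^2 + 21*c - 18) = c*(c - 3)*(c^2 - 5*c + 6) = c*(c - 3)^2*(c - 2)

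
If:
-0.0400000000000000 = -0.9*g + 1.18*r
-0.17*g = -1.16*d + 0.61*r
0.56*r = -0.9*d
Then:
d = 0.00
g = 0.04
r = -0.00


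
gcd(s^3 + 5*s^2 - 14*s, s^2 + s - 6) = s - 2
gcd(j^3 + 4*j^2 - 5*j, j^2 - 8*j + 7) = j - 1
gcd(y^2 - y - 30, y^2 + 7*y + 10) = y + 5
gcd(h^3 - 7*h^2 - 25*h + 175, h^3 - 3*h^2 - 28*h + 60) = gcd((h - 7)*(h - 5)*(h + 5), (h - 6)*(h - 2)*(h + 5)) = h + 5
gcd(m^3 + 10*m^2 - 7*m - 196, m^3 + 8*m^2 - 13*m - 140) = m^2 + 3*m - 28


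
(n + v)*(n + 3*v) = n^2 + 4*n*v + 3*v^2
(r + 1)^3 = r^3 + 3*r^2 + 3*r + 1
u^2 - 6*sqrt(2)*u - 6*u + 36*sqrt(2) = (u - 6)*(u - 6*sqrt(2))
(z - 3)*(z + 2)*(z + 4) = z^3 + 3*z^2 - 10*z - 24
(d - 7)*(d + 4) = d^2 - 3*d - 28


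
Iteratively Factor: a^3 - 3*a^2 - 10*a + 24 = (a - 4)*(a^2 + a - 6) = (a - 4)*(a - 2)*(a + 3)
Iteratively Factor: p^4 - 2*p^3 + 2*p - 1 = (p - 1)*(p^3 - p^2 - p + 1) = (p - 1)*(p + 1)*(p^2 - 2*p + 1) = (p - 1)^2*(p + 1)*(p - 1)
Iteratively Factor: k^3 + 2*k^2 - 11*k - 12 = (k + 1)*(k^2 + k - 12) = (k - 3)*(k + 1)*(k + 4)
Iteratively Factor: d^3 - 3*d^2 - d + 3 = (d - 1)*(d^2 - 2*d - 3) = (d - 1)*(d + 1)*(d - 3)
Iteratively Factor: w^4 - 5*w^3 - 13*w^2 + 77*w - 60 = (w - 5)*(w^3 - 13*w + 12) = (w - 5)*(w - 3)*(w^2 + 3*w - 4) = (w - 5)*(w - 3)*(w - 1)*(w + 4)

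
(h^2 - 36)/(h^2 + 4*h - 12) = (h - 6)/(h - 2)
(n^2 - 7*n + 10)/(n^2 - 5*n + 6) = (n - 5)/(n - 3)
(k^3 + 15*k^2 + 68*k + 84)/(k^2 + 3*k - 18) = (k^2 + 9*k + 14)/(k - 3)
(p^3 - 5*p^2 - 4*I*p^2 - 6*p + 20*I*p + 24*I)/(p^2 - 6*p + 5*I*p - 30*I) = (p^2 + p*(1 - 4*I) - 4*I)/(p + 5*I)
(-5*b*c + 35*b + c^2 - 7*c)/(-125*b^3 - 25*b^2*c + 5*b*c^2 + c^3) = (c - 7)/(25*b^2 + 10*b*c + c^2)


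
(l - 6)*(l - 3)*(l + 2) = l^3 - 7*l^2 + 36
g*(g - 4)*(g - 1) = g^3 - 5*g^2 + 4*g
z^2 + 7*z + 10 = (z + 2)*(z + 5)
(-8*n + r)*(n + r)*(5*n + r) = -40*n^3 - 43*n^2*r - 2*n*r^2 + r^3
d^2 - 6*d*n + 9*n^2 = (d - 3*n)^2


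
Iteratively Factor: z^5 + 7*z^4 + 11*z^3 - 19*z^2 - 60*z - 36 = (z - 2)*(z^4 + 9*z^3 + 29*z^2 + 39*z + 18) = (z - 2)*(z + 2)*(z^3 + 7*z^2 + 15*z + 9) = (z - 2)*(z + 2)*(z + 3)*(z^2 + 4*z + 3) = (z - 2)*(z + 2)*(z + 3)^2*(z + 1)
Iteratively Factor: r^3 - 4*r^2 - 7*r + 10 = (r - 1)*(r^2 - 3*r - 10) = (r - 1)*(r + 2)*(r - 5)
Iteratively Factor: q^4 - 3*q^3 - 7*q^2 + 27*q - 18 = (q - 3)*(q^3 - 7*q + 6) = (q - 3)*(q - 1)*(q^2 + q - 6) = (q - 3)*(q - 1)*(q + 3)*(q - 2)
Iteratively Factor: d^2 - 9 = (d + 3)*(d - 3)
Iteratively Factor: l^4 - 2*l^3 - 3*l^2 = (l + 1)*(l^3 - 3*l^2) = l*(l + 1)*(l^2 - 3*l) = l^2*(l + 1)*(l - 3)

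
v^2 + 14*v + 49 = (v + 7)^2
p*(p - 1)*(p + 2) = p^3 + p^2 - 2*p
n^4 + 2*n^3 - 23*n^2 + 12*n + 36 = (n - 3)*(n - 2)*(n + 1)*(n + 6)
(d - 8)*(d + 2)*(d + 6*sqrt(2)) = d^3 - 6*d^2 + 6*sqrt(2)*d^2 - 36*sqrt(2)*d - 16*d - 96*sqrt(2)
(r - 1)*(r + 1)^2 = r^3 + r^2 - r - 1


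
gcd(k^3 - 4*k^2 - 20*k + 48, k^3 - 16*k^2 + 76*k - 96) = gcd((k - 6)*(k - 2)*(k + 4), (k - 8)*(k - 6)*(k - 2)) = k^2 - 8*k + 12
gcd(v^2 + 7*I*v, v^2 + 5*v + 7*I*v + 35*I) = v + 7*I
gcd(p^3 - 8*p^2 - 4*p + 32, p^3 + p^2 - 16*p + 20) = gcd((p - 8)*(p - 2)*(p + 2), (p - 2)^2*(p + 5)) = p - 2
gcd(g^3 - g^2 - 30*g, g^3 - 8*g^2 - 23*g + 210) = g^2 - g - 30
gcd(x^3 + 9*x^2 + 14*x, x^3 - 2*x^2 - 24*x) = x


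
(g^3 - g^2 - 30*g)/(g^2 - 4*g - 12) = g*(g + 5)/(g + 2)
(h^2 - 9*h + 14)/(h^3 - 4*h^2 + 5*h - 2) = (h - 7)/(h^2 - 2*h + 1)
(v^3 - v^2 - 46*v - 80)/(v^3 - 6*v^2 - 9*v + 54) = (v^3 - v^2 - 46*v - 80)/(v^3 - 6*v^2 - 9*v + 54)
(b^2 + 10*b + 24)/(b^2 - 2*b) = (b^2 + 10*b + 24)/(b*(b - 2))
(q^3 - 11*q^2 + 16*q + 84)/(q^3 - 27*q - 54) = (q^2 - 5*q - 14)/(q^2 + 6*q + 9)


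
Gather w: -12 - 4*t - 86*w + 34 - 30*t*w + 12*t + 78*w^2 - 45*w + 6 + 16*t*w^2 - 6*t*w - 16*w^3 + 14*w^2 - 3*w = 8*t - 16*w^3 + w^2*(16*t + 92) + w*(-36*t - 134) + 28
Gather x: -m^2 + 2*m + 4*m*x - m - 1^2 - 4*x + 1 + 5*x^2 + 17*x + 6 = -m^2 + m + 5*x^2 + x*(4*m + 13) + 6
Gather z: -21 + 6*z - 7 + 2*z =8*z - 28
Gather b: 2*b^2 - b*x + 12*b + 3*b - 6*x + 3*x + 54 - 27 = 2*b^2 + b*(15 - x) - 3*x + 27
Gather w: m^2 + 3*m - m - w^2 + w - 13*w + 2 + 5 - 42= m^2 + 2*m - w^2 - 12*w - 35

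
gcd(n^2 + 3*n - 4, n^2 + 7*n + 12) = n + 4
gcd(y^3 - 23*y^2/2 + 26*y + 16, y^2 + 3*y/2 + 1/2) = y + 1/2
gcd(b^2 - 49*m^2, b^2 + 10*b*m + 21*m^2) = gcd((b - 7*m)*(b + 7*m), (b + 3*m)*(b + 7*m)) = b + 7*m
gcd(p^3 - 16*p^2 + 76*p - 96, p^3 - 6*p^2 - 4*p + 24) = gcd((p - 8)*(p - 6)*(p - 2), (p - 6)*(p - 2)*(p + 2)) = p^2 - 8*p + 12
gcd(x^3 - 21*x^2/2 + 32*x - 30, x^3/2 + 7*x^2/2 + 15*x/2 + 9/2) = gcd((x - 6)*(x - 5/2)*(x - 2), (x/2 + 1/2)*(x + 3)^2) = 1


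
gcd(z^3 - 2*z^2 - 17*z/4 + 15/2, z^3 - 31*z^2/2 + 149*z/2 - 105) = z - 5/2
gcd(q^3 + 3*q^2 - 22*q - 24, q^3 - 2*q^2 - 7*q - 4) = q^2 - 3*q - 4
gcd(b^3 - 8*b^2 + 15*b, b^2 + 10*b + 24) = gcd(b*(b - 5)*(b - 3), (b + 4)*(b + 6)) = 1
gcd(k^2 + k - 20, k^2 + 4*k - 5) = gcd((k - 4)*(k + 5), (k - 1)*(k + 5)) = k + 5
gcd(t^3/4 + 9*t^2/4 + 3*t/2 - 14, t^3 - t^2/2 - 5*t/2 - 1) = t - 2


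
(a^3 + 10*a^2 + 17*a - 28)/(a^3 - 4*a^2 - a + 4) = (a^2 + 11*a + 28)/(a^2 - 3*a - 4)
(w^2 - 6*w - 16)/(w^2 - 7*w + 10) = (w^2 - 6*w - 16)/(w^2 - 7*w + 10)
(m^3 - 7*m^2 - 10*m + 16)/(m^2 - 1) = (m^2 - 6*m - 16)/(m + 1)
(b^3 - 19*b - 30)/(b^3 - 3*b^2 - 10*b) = (b + 3)/b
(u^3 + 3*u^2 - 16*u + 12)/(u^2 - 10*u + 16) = (u^2 + 5*u - 6)/(u - 8)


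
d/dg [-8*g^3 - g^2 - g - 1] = -24*g^2 - 2*g - 1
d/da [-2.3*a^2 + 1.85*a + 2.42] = 1.85 - 4.6*a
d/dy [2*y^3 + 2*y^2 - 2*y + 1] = 6*y^2 + 4*y - 2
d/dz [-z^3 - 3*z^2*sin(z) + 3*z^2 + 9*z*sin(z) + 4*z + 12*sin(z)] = -3*z^2*cos(z) - 3*z^2 - 6*z*sin(z) + 9*z*cos(z) + 6*z + 9*sin(z) + 12*cos(z) + 4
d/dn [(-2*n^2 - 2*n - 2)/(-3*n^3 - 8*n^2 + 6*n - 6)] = 2*(-3*n^4 - 6*n^3 - 23*n^2 - 4*n + 12)/(9*n^6 + 48*n^5 + 28*n^4 - 60*n^3 + 132*n^2 - 72*n + 36)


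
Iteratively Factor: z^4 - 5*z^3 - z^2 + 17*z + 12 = (z + 1)*(z^3 - 6*z^2 + 5*z + 12) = (z - 3)*(z + 1)*(z^2 - 3*z - 4) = (z - 3)*(z + 1)^2*(z - 4)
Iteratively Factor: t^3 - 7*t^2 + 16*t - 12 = (t - 2)*(t^2 - 5*t + 6) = (t - 2)^2*(t - 3)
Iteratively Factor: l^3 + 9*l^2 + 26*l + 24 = (l + 4)*(l^2 + 5*l + 6) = (l + 2)*(l + 4)*(l + 3)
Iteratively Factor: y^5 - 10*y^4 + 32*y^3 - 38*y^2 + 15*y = (y - 1)*(y^4 - 9*y^3 + 23*y^2 - 15*y) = y*(y - 1)*(y^3 - 9*y^2 + 23*y - 15) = y*(y - 1)^2*(y^2 - 8*y + 15) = y*(y - 5)*(y - 1)^2*(y - 3)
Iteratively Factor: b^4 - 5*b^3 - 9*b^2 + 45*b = (b + 3)*(b^3 - 8*b^2 + 15*b) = (b - 3)*(b + 3)*(b^2 - 5*b) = (b - 5)*(b - 3)*(b + 3)*(b)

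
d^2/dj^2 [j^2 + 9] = 2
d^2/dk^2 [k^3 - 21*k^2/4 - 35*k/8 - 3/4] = 6*k - 21/2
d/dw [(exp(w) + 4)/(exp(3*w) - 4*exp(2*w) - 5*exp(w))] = 2*(-exp(3*w) - 4*exp(2*w) + 16*exp(w) + 10)*exp(-w)/(exp(4*w) - 8*exp(3*w) + 6*exp(2*w) + 40*exp(w) + 25)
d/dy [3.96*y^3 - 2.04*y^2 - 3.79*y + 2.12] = 11.88*y^2 - 4.08*y - 3.79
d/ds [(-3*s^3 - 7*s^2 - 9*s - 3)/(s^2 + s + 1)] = (-3*s^4 - 6*s^3 - 7*s^2 - 8*s - 6)/(s^4 + 2*s^3 + 3*s^2 + 2*s + 1)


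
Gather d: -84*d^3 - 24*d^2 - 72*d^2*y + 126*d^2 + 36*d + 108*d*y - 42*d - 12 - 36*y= -84*d^3 + d^2*(102 - 72*y) + d*(108*y - 6) - 36*y - 12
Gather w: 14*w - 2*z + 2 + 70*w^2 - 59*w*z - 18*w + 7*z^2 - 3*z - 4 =70*w^2 + w*(-59*z - 4) + 7*z^2 - 5*z - 2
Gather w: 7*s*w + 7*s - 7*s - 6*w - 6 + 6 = w*(7*s - 6)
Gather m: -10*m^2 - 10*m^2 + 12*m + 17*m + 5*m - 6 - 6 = -20*m^2 + 34*m - 12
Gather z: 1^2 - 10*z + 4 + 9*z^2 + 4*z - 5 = 9*z^2 - 6*z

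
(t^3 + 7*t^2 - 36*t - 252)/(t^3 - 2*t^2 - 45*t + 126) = (t + 6)/(t - 3)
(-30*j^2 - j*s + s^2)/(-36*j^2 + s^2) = (5*j + s)/(6*j + s)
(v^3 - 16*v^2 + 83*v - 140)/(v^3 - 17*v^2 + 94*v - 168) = (v - 5)/(v - 6)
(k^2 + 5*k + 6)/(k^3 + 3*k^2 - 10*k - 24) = (k + 3)/(k^2 + k - 12)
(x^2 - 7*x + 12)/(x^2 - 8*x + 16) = (x - 3)/(x - 4)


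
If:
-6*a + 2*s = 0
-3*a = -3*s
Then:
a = 0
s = 0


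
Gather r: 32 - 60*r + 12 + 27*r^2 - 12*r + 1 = 27*r^2 - 72*r + 45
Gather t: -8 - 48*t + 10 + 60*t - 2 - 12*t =0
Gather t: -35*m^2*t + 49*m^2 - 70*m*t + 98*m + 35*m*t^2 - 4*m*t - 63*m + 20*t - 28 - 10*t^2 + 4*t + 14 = 49*m^2 + 35*m + t^2*(35*m - 10) + t*(-35*m^2 - 74*m + 24) - 14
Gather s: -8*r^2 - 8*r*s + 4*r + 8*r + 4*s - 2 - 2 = -8*r^2 + 12*r + s*(4 - 8*r) - 4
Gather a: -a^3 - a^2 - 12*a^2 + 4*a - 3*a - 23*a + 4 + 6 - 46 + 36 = -a^3 - 13*a^2 - 22*a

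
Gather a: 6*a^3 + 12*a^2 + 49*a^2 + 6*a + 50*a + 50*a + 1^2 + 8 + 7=6*a^3 + 61*a^2 + 106*a + 16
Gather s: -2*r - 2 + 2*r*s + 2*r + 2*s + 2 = s*(2*r + 2)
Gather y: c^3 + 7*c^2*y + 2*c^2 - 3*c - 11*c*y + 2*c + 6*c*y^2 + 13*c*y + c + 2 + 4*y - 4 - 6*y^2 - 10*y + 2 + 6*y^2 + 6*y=c^3 + 2*c^2 + 6*c*y^2 + y*(7*c^2 + 2*c)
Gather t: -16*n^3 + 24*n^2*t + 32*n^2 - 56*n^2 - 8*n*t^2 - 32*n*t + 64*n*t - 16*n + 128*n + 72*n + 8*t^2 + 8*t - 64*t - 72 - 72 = -16*n^3 - 24*n^2 + 184*n + t^2*(8 - 8*n) + t*(24*n^2 + 32*n - 56) - 144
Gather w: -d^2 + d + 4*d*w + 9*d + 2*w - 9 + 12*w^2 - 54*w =-d^2 + 10*d + 12*w^2 + w*(4*d - 52) - 9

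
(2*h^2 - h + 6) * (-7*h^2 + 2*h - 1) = -14*h^4 + 11*h^3 - 46*h^2 + 13*h - 6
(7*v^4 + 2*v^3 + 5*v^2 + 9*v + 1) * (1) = 7*v^4 + 2*v^3 + 5*v^2 + 9*v + 1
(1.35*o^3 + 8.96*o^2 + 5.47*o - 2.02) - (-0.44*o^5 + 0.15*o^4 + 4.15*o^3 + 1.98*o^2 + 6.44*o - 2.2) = 0.44*o^5 - 0.15*o^4 - 2.8*o^3 + 6.98*o^2 - 0.970000000000001*o + 0.18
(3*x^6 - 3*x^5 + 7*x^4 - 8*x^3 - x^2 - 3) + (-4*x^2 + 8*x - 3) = 3*x^6 - 3*x^5 + 7*x^4 - 8*x^3 - 5*x^2 + 8*x - 6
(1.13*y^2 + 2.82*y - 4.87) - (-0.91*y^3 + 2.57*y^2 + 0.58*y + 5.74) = 0.91*y^3 - 1.44*y^2 + 2.24*y - 10.61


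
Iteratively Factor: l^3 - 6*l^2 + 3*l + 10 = (l - 5)*(l^2 - l - 2) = (l - 5)*(l - 2)*(l + 1)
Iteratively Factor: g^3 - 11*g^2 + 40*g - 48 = (g - 4)*(g^2 - 7*g + 12) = (g - 4)*(g - 3)*(g - 4)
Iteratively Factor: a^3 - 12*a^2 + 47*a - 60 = (a - 4)*(a^2 - 8*a + 15) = (a - 5)*(a - 4)*(a - 3)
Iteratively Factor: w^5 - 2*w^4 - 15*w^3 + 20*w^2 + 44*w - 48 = (w - 4)*(w^4 + 2*w^3 - 7*w^2 - 8*w + 12) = (w - 4)*(w + 3)*(w^3 - w^2 - 4*w + 4) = (w - 4)*(w + 2)*(w + 3)*(w^2 - 3*w + 2) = (w - 4)*(w - 2)*(w + 2)*(w + 3)*(w - 1)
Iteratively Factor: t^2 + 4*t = (t + 4)*(t)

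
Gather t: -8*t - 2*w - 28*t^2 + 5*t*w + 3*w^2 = -28*t^2 + t*(5*w - 8) + 3*w^2 - 2*w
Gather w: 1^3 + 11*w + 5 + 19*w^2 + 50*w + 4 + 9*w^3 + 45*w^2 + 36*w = 9*w^3 + 64*w^2 + 97*w + 10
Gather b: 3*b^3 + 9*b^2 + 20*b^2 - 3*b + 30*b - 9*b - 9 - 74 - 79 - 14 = 3*b^3 + 29*b^2 + 18*b - 176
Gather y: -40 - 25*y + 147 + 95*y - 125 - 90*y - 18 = -20*y - 36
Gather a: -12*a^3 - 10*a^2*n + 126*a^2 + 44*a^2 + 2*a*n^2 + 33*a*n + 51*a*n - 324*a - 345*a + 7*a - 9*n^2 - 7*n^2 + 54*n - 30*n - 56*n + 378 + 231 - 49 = -12*a^3 + a^2*(170 - 10*n) + a*(2*n^2 + 84*n - 662) - 16*n^2 - 32*n + 560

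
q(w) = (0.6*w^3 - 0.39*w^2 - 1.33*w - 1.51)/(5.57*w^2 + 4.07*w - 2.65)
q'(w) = (-11.14*w - 4.07)*(0.6*w^3 - 0.39*w^2 - 1.33*w - 1.51)/(5.57*w^2 + 4.07*w - 2.65)^2 + (1.8*w^2 - 0.78*w - 1.33)/(5.57*w^2 + 4.07*w - 2.65) = (3.342*w^4 + 4.884*w^3 + 1.0508*w^2 + 18.8884*w + 9.6702)/(31.0249*w^4 + 45.3398*w^3 - 12.9561*w^2 - 21.571*w + 7.0225)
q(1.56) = -0.13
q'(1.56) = 0.27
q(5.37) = 0.41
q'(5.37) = 0.11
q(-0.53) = 0.31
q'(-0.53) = -0.05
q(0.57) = -1.54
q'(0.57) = 10.07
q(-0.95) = 0.75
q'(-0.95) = -3.96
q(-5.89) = -0.78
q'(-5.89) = 0.11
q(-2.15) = -0.45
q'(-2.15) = -0.02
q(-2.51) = -0.46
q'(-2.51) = 0.05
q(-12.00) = -1.44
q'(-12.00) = 0.11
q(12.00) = 1.14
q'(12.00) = 0.11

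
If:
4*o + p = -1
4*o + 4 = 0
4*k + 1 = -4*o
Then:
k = 3/4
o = -1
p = 3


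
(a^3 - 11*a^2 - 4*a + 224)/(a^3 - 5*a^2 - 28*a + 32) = (a - 7)/(a - 1)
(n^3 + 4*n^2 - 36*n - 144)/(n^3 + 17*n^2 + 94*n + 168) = (n - 6)/(n + 7)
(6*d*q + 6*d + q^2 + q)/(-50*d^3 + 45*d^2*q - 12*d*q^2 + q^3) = (6*d*q + 6*d + q^2 + q)/(-50*d^3 + 45*d^2*q - 12*d*q^2 + q^3)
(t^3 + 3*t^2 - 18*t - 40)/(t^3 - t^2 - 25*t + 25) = (t^2 - 2*t - 8)/(t^2 - 6*t + 5)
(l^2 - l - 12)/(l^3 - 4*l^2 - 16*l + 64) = (l + 3)/(l^2 - 16)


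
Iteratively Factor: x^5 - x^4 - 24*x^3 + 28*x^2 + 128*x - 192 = (x - 4)*(x^4 + 3*x^3 - 12*x^2 - 20*x + 48) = (x - 4)*(x + 3)*(x^3 - 12*x + 16) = (x - 4)*(x + 3)*(x + 4)*(x^2 - 4*x + 4) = (x - 4)*(x - 2)*(x + 3)*(x + 4)*(x - 2)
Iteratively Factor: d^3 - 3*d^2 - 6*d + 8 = (d + 2)*(d^2 - 5*d + 4) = (d - 4)*(d + 2)*(d - 1)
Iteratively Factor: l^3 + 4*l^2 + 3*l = (l)*(l^2 + 4*l + 3) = l*(l + 1)*(l + 3)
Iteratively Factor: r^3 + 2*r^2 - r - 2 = (r + 1)*(r^2 + r - 2) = (r + 1)*(r + 2)*(r - 1)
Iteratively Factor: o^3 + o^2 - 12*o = (o)*(o^2 + o - 12) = o*(o + 4)*(o - 3)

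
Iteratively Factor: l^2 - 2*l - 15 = (l + 3)*(l - 5)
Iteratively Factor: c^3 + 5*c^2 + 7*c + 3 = (c + 1)*(c^2 + 4*c + 3) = (c + 1)*(c + 3)*(c + 1)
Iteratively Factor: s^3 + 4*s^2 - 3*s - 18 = (s + 3)*(s^2 + s - 6) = (s - 2)*(s + 3)*(s + 3)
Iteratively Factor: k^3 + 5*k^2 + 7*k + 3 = (k + 3)*(k^2 + 2*k + 1) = (k + 1)*(k + 3)*(k + 1)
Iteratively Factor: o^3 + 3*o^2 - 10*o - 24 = (o + 4)*(o^2 - o - 6) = (o - 3)*(o + 4)*(o + 2)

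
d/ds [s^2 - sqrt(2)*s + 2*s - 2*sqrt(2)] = 2*s - sqrt(2) + 2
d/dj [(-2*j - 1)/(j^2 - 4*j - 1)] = 2*(j^2 + j - 1)/(j^4 - 8*j^3 + 14*j^2 + 8*j + 1)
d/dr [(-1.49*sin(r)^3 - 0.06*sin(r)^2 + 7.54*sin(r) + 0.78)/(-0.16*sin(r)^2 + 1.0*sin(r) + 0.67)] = (0.2384*sin(r)^4 - 2.98*sin(r)^3 - 1.8485*sin(r)^2 + 0.1692*sin(r) + 4.2718)*cos(r)/(0.0256*sin(r)^4 - 0.32*sin(r)^3 + 0.7856*sin(r)^2 + 1.34*sin(r) + 0.4489)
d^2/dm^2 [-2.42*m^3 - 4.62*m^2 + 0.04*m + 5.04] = -14.52*m - 9.24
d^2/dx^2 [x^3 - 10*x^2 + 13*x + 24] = 6*x - 20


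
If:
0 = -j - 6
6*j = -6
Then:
No Solution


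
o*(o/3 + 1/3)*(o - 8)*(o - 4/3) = o^4/3 - 25*o^3/9 + 4*o^2/9 + 32*o/9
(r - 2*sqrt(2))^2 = r^2 - 4*sqrt(2)*r + 8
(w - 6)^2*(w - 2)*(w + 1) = w^4 - 13*w^3 + 46*w^2 - 12*w - 72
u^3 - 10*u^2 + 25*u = u*(u - 5)^2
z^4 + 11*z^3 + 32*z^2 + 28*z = z*(z + 2)^2*(z + 7)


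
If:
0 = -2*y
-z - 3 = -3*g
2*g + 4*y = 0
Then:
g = 0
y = 0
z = -3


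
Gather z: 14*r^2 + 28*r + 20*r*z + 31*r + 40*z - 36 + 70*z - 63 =14*r^2 + 59*r + z*(20*r + 110) - 99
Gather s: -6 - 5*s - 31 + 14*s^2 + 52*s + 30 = 14*s^2 + 47*s - 7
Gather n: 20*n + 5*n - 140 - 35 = 25*n - 175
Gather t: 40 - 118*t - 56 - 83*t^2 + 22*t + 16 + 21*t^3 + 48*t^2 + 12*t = 21*t^3 - 35*t^2 - 84*t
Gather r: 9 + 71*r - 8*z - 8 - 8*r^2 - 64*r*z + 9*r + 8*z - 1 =-8*r^2 + r*(80 - 64*z)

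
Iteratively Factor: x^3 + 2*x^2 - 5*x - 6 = (x + 1)*(x^2 + x - 6) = (x - 2)*(x + 1)*(x + 3)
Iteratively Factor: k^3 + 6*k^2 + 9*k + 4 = (k + 1)*(k^2 + 5*k + 4) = (k + 1)*(k + 4)*(k + 1)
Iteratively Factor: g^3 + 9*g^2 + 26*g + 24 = (g + 4)*(g^2 + 5*g + 6) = (g + 3)*(g + 4)*(g + 2)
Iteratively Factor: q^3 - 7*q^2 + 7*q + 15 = (q - 5)*(q^2 - 2*q - 3) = (q - 5)*(q - 3)*(q + 1)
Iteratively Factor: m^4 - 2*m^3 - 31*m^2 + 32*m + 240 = (m + 4)*(m^3 - 6*m^2 - 7*m + 60) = (m - 4)*(m + 4)*(m^2 - 2*m - 15) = (m - 4)*(m + 3)*(m + 4)*(m - 5)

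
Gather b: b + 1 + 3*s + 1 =b + 3*s + 2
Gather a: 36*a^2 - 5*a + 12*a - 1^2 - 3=36*a^2 + 7*a - 4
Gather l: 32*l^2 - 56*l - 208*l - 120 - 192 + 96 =32*l^2 - 264*l - 216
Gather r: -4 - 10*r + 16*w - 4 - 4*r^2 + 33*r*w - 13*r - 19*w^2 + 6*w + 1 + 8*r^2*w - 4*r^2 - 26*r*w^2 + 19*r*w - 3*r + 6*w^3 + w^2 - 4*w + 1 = r^2*(8*w - 8) + r*(-26*w^2 + 52*w - 26) + 6*w^3 - 18*w^2 + 18*w - 6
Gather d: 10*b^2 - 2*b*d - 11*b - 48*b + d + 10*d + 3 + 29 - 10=10*b^2 - 59*b + d*(11 - 2*b) + 22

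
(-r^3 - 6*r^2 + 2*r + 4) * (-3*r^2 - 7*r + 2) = 3*r^5 + 25*r^4 + 34*r^3 - 38*r^2 - 24*r + 8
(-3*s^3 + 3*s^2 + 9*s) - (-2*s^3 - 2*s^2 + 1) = -s^3 + 5*s^2 + 9*s - 1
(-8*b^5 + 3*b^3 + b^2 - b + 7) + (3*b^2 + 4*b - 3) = -8*b^5 + 3*b^3 + 4*b^2 + 3*b + 4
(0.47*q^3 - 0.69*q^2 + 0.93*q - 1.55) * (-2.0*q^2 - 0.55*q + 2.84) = -0.94*q^5 + 1.1215*q^4 - 0.1457*q^3 + 0.6289*q^2 + 3.4937*q - 4.402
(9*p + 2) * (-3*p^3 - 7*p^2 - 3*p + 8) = -27*p^4 - 69*p^3 - 41*p^2 + 66*p + 16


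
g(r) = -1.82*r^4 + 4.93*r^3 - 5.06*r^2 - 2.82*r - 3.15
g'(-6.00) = 2162.82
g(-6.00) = -3591.99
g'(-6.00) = 2162.82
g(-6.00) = -3591.99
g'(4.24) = -334.76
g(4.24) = -318.50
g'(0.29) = -4.69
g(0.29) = -4.29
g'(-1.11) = 36.59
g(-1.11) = -15.76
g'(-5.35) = 1589.44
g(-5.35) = -2378.86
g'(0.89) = -5.24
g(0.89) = -7.33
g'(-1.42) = 62.22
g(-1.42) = -30.86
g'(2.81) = -76.00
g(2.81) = -55.12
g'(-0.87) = 21.97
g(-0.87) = -8.82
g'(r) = -7.28*r^3 + 14.79*r^2 - 10.12*r - 2.82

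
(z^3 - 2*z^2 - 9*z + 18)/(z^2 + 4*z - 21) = (z^2 + z - 6)/(z + 7)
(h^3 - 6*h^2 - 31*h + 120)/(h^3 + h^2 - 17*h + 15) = (h - 8)/(h - 1)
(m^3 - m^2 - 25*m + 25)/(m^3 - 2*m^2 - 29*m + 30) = (m - 5)/(m - 6)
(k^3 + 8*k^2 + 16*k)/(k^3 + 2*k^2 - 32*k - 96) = k/(k - 6)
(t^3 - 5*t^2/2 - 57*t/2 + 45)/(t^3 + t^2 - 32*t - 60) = (t - 3/2)/(t + 2)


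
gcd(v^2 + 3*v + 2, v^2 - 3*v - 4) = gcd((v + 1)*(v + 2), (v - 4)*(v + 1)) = v + 1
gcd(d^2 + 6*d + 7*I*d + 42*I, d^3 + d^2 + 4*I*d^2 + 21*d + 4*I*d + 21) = d + 7*I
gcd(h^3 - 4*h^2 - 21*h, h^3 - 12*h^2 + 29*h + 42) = h - 7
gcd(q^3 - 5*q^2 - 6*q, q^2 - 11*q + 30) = q - 6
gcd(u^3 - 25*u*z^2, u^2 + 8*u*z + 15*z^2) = u + 5*z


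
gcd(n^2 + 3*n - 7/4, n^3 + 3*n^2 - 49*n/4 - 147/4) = n + 7/2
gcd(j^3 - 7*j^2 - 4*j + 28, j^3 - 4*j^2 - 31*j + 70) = j^2 - 9*j + 14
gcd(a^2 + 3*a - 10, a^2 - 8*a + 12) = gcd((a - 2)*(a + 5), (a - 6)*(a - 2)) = a - 2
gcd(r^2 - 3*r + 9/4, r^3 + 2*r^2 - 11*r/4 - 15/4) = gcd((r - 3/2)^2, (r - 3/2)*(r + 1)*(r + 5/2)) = r - 3/2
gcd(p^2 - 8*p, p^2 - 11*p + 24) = p - 8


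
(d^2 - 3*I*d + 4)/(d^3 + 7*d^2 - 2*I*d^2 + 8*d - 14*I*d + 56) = (d + I)/(d^2 + d*(7 + 2*I) + 14*I)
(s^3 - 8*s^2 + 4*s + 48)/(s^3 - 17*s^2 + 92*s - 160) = (s^2 - 4*s - 12)/(s^2 - 13*s + 40)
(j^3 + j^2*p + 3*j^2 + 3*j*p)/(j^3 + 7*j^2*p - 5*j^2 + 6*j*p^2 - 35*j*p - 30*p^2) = j*(j + 3)/(j^2 + 6*j*p - 5*j - 30*p)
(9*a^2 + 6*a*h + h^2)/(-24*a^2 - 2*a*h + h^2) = (-9*a^2 - 6*a*h - h^2)/(24*a^2 + 2*a*h - h^2)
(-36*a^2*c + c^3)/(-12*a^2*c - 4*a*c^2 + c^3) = (6*a + c)/(2*a + c)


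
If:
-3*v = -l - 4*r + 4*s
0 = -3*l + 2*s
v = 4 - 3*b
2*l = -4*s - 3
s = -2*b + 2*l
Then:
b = -3/32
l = -3/8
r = 351/128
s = -9/16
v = 137/32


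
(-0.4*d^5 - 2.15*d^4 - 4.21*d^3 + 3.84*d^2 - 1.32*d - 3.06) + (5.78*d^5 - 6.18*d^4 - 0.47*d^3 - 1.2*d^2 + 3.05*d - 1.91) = 5.38*d^5 - 8.33*d^4 - 4.68*d^3 + 2.64*d^2 + 1.73*d - 4.97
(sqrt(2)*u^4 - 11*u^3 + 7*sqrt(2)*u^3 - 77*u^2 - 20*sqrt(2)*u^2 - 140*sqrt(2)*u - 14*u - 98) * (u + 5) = sqrt(2)*u^5 - 11*u^4 + 12*sqrt(2)*u^4 - 132*u^3 + 15*sqrt(2)*u^3 - 399*u^2 - 240*sqrt(2)*u^2 - 700*sqrt(2)*u - 168*u - 490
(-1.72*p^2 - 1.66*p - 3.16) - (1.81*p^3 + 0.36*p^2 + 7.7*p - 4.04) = -1.81*p^3 - 2.08*p^2 - 9.36*p + 0.88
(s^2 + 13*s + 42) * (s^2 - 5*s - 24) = s^4 + 8*s^3 - 47*s^2 - 522*s - 1008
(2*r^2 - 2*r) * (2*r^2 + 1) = 4*r^4 - 4*r^3 + 2*r^2 - 2*r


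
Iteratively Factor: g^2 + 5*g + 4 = (g + 1)*(g + 4)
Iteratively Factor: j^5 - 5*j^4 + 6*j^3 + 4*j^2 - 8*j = (j - 2)*(j^4 - 3*j^3 + 4*j) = (j - 2)*(j + 1)*(j^3 - 4*j^2 + 4*j) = j*(j - 2)*(j + 1)*(j^2 - 4*j + 4) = j*(j - 2)^2*(j + 1)*(j - 2)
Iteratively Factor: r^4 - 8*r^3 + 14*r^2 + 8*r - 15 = (r - 5)*(r^3 - 3*r^2 - r + 3) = (r - 5)*(r + 1)*(r^2 - 4*r + 3) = (r - 5)*(r - 3)*(r + 1)*(r - 1)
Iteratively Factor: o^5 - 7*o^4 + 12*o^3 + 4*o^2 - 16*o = (o)*(o^4 - 7*o^3 + 12*o^2 + 4*o - 16) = o*(o - 4)*(o^3 - 3*o^2 + 4) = o*(o - 4)*(o - 2)*(o^2 - o - 2) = o*(o - 4)*(o - 2)^2*(o + 1)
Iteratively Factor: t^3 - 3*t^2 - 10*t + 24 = (t - 4)*(t^2 + t - 6) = (t - 4)*(t - 2)*(t + 3)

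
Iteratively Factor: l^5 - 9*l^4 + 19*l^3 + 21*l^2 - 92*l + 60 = (l - 2)*(l^4 - 7*l^3 + 5*l^2 + 31*l - 30) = (l - 3)*(l - 2)*(l^3 - 4*l^2 - 7*l + 10) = (l - 5)*(l - 3)*(l - 2)*(l^2 + l - 2) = (l - 5)*(l - 3)*(l - 2)*(l + 2)*(l - 1)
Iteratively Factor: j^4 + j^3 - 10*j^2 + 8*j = (j)*(j^3 + j^2 - 10*j + 8) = j*(j - 2)*(j^2 + 3*j - 4) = j*(j - 2)*(j + 4)*(j - 1)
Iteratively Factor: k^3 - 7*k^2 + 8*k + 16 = (k - 4)*(k^2 - 3*k - 4) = (k - 4)^2*(k + 1)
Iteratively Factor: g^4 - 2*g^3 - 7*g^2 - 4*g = (g)*(g^3 - 2*g^2 - 7*g - 4) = g*(g - 4)*(g^2 + 2*g + 1) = g*(g - 4)*(g + 1)*(g + 1)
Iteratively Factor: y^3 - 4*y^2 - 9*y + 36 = (y - 4)*(y^2 - 9) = (y - 4)*(y + 3)*(y - 3)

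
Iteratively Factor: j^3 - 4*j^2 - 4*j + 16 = (j + 2)*(j^2 - 6*j + 8) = (j - 2)*(j + 2)*(j - 4)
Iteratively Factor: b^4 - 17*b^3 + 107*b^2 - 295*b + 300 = (b - 5)*(b^3 - 12*b^2 + 47*b - 60) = (b - 5)*(b - 3)*(b^2 - 9*b + 20) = (b - 5)*(b - 4)*(b - 3)*(b - 5)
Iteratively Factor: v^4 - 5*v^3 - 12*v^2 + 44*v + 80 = (v + 2)*(v^3 - 7*v^2 + 2*v + 40) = (v + 2)^2*(v^2 - 9*v + 20) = (v - 4)*(v + 2)^2*(v - 5)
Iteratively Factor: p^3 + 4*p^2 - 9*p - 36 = (p + 3)*(p^2 + p - 12) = (p + 3)*(p + 4)*(p - 3)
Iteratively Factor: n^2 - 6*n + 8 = (n - 4)*(n - 2)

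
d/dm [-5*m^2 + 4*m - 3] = 4 - 10*m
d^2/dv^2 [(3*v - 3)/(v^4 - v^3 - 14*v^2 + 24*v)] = 6*(v*(v^3 - v^2 - 14*v + 24)*(-4*v^3 + 3*v^2 + 28*v + (v - 1)*(-6*v^2 + 3*v + 14) - 24) + (v - 1)*(4*v^3 - 3*v^2 - 28*v + 24)^2)/(v^3*(v^3 - v^2 - 14*v + 24)^3)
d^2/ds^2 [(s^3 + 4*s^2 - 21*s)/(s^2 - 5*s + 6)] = 36/(s^3 - 6*s^2 + 12*s - 8)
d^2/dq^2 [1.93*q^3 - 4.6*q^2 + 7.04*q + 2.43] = 11.58*q - 9.2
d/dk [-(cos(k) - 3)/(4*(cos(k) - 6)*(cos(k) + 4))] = (sin(k)^2 + 6*cos(k) - 31)*sin(k)/(4*(cos(k) - 6)^2*(cos(k) + 4)^2)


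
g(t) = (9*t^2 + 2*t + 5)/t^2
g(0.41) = 43.62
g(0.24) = 104.14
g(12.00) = 9.20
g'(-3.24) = 0.10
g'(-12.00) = -0.00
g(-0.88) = 13.18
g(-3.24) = 8.86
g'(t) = (18*t + 2)/t^2 - 2*(9*t^2 + 2*t + 5)/t^3 = 2*(-t - 5)/t^3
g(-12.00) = 8.87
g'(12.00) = -0.02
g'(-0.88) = 12.09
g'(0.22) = -980.47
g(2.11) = 11.07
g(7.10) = 9.38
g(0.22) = 121.40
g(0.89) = 17.56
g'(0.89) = -16.71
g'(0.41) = -156.99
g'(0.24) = -758.10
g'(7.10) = -0.07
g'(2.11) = -1.51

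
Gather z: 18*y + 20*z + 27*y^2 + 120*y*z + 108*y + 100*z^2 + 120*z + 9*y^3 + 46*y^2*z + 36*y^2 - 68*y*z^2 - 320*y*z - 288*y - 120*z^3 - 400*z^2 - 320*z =9*y^3 + 63*y^2 - 162*y - 120*z^3 + z^2*(-68*y - 300) + z*(46*y^2 - 200*y - 180)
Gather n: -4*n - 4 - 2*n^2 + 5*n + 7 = -2*n^2 + n + 3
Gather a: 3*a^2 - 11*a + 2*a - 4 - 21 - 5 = 3*a^2 - 9*a - 30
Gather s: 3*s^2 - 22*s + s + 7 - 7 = 3*s^2 - 21*s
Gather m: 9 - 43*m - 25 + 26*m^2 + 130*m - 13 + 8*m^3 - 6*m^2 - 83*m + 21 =8*m^3 + 20*m^2 + 4*m - 8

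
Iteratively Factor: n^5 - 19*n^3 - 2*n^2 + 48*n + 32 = (n - 4)*(n^4 + 4*n^3 - 3*n^2 - 14*n - 8) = (n - 4)*(n - 2)*(n^3 + 6*n^2 + 9*n + 4) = (n - 4)*(n - 2)*(n + 1)*(n^2 + 5*n + 4) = (n - 4)*(n - 2)*(n + 1)^2*(n + 4)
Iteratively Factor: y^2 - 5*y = (y - 5)*(y)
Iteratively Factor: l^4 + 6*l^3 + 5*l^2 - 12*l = (l + 4)*(l^3 + 2*l^2 - 3*l) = (l + 3)*(l + 4)*(l^2 - l) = l*(l + 3)*(l + 4)*(l - 1)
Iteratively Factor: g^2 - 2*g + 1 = (g - 1)*(g - 1)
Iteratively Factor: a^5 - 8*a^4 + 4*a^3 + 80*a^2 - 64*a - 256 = (a - 4)*(a^4 - 4*a^3 - 12*a^2 + 32*a + 64) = (a - 4)*(a + 2)*(a^3 - 6*a^2 + 32) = (a - 4)^2*(a + 2)*(a^2 - 2*a - 8) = (a - 4)^3*(a + 2)*(a + 2)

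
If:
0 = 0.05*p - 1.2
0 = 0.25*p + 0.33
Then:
No Solution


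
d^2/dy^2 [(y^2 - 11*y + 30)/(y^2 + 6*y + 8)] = 2*(-17*y^3 + 66*y^2 + 804*y + 1432)/(y^6 + 18*y^5 + 132*y^4 + 504*y^3 + 1056*y^2 + 1152*y + 512)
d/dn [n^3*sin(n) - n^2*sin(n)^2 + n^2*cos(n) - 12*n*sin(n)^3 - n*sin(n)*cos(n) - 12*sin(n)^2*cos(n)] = n^3*cos(n) + 2*n^2*sin(n) - n^2*sin(2*n) - 7*n*cos(n) + 9*n*cos(3*n) - n - 6*sin(n) - sin(2*n)/2 - 6*sin(3*n)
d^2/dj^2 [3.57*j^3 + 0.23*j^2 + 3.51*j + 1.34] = 21.42*j + 0.46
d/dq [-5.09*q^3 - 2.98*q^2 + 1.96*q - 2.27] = -15.27*q^2 - 5.96*q + 1.96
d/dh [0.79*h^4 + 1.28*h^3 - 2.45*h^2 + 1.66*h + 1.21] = 3.16*h^3 + 3.84*h^2 - 4.9*h + 1.66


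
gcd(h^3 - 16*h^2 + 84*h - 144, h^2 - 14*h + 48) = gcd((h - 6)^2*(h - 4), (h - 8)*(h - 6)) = h - 6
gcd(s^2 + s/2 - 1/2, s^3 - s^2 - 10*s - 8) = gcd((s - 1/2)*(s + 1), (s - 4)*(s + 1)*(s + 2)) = s + 1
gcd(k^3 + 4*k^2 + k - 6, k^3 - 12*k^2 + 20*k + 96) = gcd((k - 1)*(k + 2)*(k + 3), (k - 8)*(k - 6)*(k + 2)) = k + 2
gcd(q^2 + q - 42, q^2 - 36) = q - 6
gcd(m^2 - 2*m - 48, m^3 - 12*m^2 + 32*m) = m - 8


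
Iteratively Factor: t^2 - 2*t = (t)*(t - 2)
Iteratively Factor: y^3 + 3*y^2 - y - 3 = (y + 3)*(y^2 - 1) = (y - 1)*(y + 3)*(y + 1)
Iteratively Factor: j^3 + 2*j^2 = (j + 2)*(j^2) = j*(j + 2)*(j)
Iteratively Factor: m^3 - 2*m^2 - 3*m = (m + 1)*(m^2 - 3*m) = (m - 3)*(m + 1)*(m)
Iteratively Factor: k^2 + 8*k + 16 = (k + 4)*(k + 4)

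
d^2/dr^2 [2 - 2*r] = 0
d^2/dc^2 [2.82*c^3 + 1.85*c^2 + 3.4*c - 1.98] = 16.92*c + 3.7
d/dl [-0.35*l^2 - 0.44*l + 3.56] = -0.7*l - 0.44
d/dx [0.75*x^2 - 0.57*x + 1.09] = 1.5*x - 0.57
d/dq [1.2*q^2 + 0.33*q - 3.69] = 2.4*q + 0.33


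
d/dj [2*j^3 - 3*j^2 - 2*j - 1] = 6*j^2 - 6*j - 2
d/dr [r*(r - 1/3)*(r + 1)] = 3*r^2 + 4*r/3 - 1/3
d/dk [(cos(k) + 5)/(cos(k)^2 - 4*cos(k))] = (sin(k) - 20*sin(k)/cos(k)^2 + 10*tan(k))/(cos(k) - 4)^2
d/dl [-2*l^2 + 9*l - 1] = 9 - 4*l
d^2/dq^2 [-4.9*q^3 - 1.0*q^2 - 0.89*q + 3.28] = -29.4*q - 2.0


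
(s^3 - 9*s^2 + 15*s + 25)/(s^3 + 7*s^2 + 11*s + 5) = (s^2 - 10*s + 25)/(s^2 + 6*s + 5)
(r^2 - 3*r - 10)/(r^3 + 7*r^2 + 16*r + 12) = (r - 5)/(r^2 + 5*r + 6)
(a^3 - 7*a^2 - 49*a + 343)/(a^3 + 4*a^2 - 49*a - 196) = (a - 7)/(a + 4)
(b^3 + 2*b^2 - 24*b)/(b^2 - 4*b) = b + 6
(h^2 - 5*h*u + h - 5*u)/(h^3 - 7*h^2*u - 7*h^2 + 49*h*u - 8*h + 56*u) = (-h + 5*u)/(-h^2 + 7*h*u + 8*h - 56*u)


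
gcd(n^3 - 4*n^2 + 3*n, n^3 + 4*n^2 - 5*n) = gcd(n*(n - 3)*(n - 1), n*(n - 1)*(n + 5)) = n^2 - n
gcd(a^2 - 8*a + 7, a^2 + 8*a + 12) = 1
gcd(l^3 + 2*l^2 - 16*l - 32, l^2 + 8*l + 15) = 1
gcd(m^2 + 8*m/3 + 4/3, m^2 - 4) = m + 2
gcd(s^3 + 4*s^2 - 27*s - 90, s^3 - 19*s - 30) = s^2 - 2*s - 15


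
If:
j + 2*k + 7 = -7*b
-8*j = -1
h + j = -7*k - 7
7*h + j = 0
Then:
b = -1997/2744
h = -1/56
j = 1/8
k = -199/196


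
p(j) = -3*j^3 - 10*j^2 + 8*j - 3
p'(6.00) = -436.00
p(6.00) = -963.00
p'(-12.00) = -1048.00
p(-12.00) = 3645.00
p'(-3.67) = -39.82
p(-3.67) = -18.76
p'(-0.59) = 16.67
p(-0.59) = -10.58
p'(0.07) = 6.56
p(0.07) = -2.49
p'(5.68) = -395.96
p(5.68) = -829.94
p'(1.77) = -55.60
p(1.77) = -36.80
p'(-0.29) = 13.04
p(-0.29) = -6.09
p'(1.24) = -30.64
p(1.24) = -14.18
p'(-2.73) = -4.48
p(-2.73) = -38.33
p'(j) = -9*j^2 - 20*j + 8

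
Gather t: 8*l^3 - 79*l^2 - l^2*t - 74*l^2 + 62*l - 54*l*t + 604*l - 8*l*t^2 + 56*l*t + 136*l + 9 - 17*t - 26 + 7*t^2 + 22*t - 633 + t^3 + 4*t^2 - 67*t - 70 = 8*l^3 - 153*l^2 + 802*l + t^3 + t^2*(11 - 8*l) + t*(-l^2 + 2*l - 62) - 720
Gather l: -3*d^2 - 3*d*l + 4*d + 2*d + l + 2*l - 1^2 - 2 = -3*d^2 + 6*d + l*(3 - 3*d) - 3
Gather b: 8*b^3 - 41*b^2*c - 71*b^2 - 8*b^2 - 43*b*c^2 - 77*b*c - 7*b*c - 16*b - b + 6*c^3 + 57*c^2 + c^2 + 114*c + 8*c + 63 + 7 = 8*b^3 + b^2*(-41*c - 79) + b*(-43*c^2 - 84*c - 17) + 6*c^3 + 58*c^2 + 122*c + 70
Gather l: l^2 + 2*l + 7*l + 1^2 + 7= l^2 + 9*l + 8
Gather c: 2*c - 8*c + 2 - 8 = -6*c - 6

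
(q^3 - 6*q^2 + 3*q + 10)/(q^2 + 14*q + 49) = (q^3 - 6*q^2 + 3*q + 10)/(q^2 + 14*q + 49)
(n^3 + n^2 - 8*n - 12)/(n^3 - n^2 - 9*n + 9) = (n^2 + 4*n + 4)/(n^2 + 2*n - 3)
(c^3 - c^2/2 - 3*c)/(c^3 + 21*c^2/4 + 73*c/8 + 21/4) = 4*c*(c - 2)/(4*c^2 + 15*c + 14)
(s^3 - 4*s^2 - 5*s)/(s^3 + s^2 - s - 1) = s*(s - 5)/(s^2 - 1)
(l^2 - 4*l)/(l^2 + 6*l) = (l - 4)/(l + 6)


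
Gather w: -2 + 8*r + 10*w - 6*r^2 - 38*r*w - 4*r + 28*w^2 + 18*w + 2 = -6*r^2 + 4*r + 28*w^2 + w*(28 - 38*r)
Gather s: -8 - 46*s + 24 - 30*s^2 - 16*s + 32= -30*s^2 - 62*s + 48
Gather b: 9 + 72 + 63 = 144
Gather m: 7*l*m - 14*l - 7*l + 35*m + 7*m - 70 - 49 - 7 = -21*l + m*(7*l + 42) - 126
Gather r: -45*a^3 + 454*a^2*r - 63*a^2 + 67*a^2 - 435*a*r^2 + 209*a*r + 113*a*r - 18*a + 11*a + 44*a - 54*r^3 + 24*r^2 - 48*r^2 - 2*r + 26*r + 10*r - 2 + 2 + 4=-45*a^3 + 4*a^2 + 37*a - 54*r^3 + r^2*(-435*a - 24) + r*(454*a^2 + 322*a + 34) + 4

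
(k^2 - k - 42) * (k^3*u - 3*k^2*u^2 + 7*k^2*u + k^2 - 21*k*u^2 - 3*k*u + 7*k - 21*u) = k^5*u - 3*k^4*u^2 + 6*k^4*u + k^4 - 18*k^3*u^2 - 52*k^3*u + 6*k^3 + 147*k^2*u^2 - 312*k^2*u - 49*k^2 + 882*k*u^2 + 147*k*u - 294*k + 882*u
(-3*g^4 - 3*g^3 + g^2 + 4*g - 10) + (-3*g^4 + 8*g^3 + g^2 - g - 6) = -6*g^4 + 5*g^3 + 2*g^2 + 3*g - 16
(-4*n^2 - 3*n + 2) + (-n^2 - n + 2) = -5*n^2 - 4*n + 4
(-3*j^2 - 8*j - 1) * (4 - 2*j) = 6*j^3 + 4*j^2 - 30*j - 4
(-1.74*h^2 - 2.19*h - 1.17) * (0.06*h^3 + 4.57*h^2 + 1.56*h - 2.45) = -0.1044*h^5 - 8.0832*h^4 - 12.7929*h^3 - 4.5003*h^2 + 3.5403*h + 2.8665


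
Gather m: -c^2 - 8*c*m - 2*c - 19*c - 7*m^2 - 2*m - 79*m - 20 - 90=-c^2 - 21*c - 7*m^2 + m*(-8*c - 81) - 110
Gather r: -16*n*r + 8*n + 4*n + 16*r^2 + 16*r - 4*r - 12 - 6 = 12*n + 16*r^2 + r*(12 - 16*n) - 18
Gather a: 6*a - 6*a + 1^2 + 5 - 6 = 0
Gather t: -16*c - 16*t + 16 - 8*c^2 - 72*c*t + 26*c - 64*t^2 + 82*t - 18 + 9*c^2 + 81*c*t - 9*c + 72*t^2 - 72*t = c^2 + c + 8*t^2 + t*(9*c - 6) - 2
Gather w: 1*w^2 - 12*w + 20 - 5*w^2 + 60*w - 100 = -4*w^2 + 48*w - 80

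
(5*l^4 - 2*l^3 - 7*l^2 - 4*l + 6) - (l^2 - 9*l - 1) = 5*l^4 - 2*l^3 - 8*l^2 + 5*l + 7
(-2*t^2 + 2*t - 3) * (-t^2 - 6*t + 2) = 2*t^4 + 10*t^3 - 13*t^2 + 22*t - 6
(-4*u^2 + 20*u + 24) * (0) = 0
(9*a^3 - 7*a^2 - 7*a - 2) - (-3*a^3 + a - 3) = 12*a^3 - 7*a^2 - 8*a + 1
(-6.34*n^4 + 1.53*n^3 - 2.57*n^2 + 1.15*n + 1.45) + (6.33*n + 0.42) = -6.34*n^4 + 1.53*n^3 - 2.57*n^2 + 7.48*n + 1.87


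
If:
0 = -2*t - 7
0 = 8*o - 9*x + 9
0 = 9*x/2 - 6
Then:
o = 3/8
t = -7/2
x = 4/3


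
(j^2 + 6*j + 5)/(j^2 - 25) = (j + 1)/(j - 5)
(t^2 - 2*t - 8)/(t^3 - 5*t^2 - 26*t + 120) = (t + 2)/(t^2 - t - 30)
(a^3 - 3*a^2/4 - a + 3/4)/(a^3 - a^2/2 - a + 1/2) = (4*a - 3)/(2*(2*a - 1))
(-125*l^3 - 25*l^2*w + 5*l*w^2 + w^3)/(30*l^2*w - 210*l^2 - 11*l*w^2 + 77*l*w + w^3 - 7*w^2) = (25*l^2 + 10*l*w + w^2)/(-6*l*w + 42*l + w^2 - 7*w)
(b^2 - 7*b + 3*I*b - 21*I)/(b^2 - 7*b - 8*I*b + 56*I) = (b + 3*I)/(b - 8*I)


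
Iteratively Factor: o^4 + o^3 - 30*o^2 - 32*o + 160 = (o + 4)*(o^3 - 3*o^2 - 18*o + 40) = (o - 2)*(o + 4)*(o^2 - o - 20) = (o - 5)*(o - 2)*(o + 4)*(o + 4)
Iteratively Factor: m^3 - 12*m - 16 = (m - 4)*(m^2 + 4*m + 4) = (m - 4)*(m + 2)*(m + 2)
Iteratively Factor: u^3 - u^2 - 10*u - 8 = (u + 2)*(u^2 - 3*u - 4) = (u + 1)*(u + 2)*(u - 4)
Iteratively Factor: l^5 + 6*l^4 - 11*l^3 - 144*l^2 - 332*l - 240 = (l - 5)*(l^4 + 11*l^3 + 44*l^2 + 76*l + 48) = (l - 5)*(l + 4)*(l^3 + 7*l^2 + 16*l + 12) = (l - 5)*(l + 2)*(l + 4)*(l^2 + 5*l + 6) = (l - 5)*(l + 2)^2*(l + 4)*(l + 3)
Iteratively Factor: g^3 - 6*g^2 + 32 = (g + 2)*(g^2 - 8*g + 16) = (g - 4)*(g + 2)*(g - 4)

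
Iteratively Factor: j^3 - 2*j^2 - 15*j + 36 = (j - 3)*(j^2 + j - 12) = (j - 3)*(j + 4)*(j - 3)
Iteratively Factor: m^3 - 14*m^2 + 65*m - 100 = (m - 5)*(m^2 - 9*m + 20) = (m - 5)*(m - 4)*(m - 5)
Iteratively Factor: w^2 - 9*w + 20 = (w - 4)*(w - 5)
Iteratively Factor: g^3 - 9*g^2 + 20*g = (g - 4)*(g^2 - 5*g) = g*(g - 4)*(g - 5)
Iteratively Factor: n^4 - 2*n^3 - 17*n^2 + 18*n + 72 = (n + 3)*(n^3 - 5*n^2 - 2*n + 24) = (n - 3)*(n + 3)*(n^2 - 2*n - 8) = (n - 4)*(n - 3)*(n + 3)*(n + 2)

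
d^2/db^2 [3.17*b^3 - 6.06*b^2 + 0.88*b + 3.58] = 19.02*b - 12.12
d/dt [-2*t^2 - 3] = -4*t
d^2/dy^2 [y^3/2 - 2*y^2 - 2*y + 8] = 3*y - 4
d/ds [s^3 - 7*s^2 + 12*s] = 3*s^2 - 14*s + 12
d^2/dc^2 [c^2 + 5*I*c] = 2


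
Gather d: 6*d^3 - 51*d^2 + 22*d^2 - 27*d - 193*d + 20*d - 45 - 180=6*d^3 - 29*d^2 - 200*d - 225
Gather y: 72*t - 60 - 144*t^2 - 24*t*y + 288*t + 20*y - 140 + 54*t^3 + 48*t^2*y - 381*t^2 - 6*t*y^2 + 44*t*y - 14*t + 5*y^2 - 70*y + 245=54*t^3 - 525*t^2 + 346*t + y^2*(5 - 6*t) + y*(48*t^2 + 20*t - 50) + 45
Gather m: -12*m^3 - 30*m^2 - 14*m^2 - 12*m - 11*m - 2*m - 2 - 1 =-12*m^3 - 44*m^2 - 25*m - 3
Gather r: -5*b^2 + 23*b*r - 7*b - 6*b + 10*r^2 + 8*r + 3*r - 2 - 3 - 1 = -5*b^2 - 13*b + 10*r^2 + r*(23*b + 11) - 6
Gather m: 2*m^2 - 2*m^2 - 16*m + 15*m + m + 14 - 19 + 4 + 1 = 0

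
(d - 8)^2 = d^2 - 16*d + 64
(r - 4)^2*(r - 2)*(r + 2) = r^4 - 8*r^3 + 12*r^2 + 32*r - 64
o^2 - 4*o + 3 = (o - 3)*(o - 1)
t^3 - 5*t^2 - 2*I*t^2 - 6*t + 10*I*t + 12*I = (t - 6)*(t + 1)*(t - 2*I)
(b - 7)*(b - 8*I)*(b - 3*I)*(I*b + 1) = I*b^4 + 12*b^3 - 7*I*b^3 - 84*b^2 - 35*I*b^2 - 24*b + 245*I*b + 168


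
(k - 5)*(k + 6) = k^2 + k - 30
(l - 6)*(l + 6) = l^2 - 36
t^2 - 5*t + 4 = (t - 4)*(t - 1)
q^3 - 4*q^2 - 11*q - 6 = (q - 6)*(q + 1)^2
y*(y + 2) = y^2 + 2*y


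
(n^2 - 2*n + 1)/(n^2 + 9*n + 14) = (n^2 - 2*n + 1)/(n^2 + 9*n + 14)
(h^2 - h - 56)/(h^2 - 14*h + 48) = (h + 7)/(h - 6)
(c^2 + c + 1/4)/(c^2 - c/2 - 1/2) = (c + 1/2)/(c - 1)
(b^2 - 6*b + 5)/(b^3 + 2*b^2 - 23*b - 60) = (b - 1)/(b^2 + 7*b + 12)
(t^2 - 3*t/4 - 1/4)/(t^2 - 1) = (t + 1/4)/(t + 1)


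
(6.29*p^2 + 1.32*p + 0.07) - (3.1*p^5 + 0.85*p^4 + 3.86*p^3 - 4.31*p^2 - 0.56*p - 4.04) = -3.1*p^5 - 0.85*p^4 - 3.86*p^3 + 10.6*p^2 + 1.88*p + 4.11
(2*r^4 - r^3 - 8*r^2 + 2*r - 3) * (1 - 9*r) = -18*r^5 + 11*r^4 + 71*r^3 - 26*r^2 + 29*r - 3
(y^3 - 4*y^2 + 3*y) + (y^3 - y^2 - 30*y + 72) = 2*y^3 - 5*y^2 - 27*y + 72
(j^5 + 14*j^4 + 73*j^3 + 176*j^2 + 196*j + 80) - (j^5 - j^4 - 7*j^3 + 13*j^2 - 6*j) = 15*j^4 + 80*j^3 + 163*j^2 + 202*j + 80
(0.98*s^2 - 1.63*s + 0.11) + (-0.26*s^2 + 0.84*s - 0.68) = 0.72*s^2 - 0.79*s - 0.57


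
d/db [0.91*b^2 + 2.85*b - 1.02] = 1.82*b + 2.85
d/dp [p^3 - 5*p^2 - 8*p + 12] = 3*p^2 - 10*p - 8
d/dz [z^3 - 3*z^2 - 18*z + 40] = 3*z^2 - 6*z - 18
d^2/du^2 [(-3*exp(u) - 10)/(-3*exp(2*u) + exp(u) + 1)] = (27*exp(4*u) + 369*exp(3*u) - 36*exp(2*u) + 127*exp(u) - 7)*exp(u)/(27*exp(6*u) - 27*exp(5*u) - 18*exp(4*u) + 17*exp(3*u) + 6*exp(2*u) - 3*exp(u) - 1)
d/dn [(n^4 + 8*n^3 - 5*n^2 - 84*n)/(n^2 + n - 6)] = (2*n^5 + 11*n^4 - 8*n^3 - 65*n^2 + 60*n + 504)/(n^4 + 2*n^3 - 11*n^2 - 12*n + 36)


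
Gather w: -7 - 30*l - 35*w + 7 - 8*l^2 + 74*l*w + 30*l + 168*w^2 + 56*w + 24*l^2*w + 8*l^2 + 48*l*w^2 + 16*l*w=w^2*(48*l + 168) + w*(24*l^2 + 90*l + 21)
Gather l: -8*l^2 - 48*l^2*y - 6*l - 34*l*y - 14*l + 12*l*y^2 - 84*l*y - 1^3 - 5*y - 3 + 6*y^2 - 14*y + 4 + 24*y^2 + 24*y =l^2*(-48*y - 8) + l*(12*y^2 - 118*y - 20) + 30*y^2 + 5*y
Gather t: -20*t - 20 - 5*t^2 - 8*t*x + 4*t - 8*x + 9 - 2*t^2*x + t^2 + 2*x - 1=t^2*(-2*x - 4) + t*(-8*x - 16) - 6*x - 12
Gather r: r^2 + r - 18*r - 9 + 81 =r^2 - 17*r + 72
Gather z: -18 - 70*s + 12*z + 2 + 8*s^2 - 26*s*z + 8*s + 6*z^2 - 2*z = 8*s^2 - 62*s + 6*z^2 + z*(10 - 26*s) - 16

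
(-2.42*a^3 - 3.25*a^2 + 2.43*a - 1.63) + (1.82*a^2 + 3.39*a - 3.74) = -2.42*a^3 - 1.43*a^2 + 5.82*a - 5.37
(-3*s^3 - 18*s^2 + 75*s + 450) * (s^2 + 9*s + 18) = -3*s^5 - 45*s^4 - 141*s^3 + 801*s^2 + 5400*s + 8100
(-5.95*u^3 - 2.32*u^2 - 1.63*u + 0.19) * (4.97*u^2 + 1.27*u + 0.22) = -29.5715*u^5 - 19.0869*u^4 - 12.3565*u^3 - 1.6362*u^2 - 0.1173*u + 0.0418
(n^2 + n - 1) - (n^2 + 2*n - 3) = 2 - n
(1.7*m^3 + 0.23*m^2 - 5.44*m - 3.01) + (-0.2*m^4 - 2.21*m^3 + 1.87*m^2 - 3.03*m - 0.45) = -0.2*m^4 - 0.51*m^3 + 2.1*m^2 - 8.47*m - 3.46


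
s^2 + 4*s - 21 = (s - 3)*(s + 7)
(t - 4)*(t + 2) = t^2 - 2*t - 8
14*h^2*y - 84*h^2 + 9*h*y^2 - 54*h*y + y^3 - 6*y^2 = (2*h + y)*(7*h + y)*(y - 6)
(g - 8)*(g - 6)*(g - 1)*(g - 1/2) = g^4 - 31*g^3/2 + 139*g^2/2 - 79*g + 24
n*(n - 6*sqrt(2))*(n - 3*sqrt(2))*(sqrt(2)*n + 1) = sqrt(2)*n^4 - 17*n^3 + 27*sqrt(2)*n^2 + 36*n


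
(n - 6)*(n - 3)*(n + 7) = n^3 - 2*n^2 - 45*n + 126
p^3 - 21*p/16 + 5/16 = (p - 1)*(p - 1/4)*(p + 5/4)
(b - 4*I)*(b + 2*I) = b^2 - 2*I*b + 8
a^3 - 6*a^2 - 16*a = a*(a - 8)*(a + 2)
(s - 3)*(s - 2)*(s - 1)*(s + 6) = s^4 - 25*s^2 + 60*s - 36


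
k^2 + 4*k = k*(k + 4)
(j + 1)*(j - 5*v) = j^2 - 5*j*v + j - 5*v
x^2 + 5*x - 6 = (x - 1)*(x + 6)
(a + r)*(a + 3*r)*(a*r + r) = a^3*r + 4*a^2*r^2 + a^2*r + 3*a*r^3 + 4*a*r^2 + 3*r^3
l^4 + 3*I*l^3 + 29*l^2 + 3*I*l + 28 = (l - 4*I)*(l - I)*(l + I)*(l + 7*I)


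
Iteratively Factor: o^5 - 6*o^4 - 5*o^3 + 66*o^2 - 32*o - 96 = (o + 1)*(o^4 - 7*o^3 + 2*o^2 + 64*o - 96) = (o - 2)*(o + 1)*(o^3 - 5*o^2 - 8*o + 48) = (o - 4)*(o - 2)*(o + 1)*(o^2 - o - 12) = (o - 4)*(o - 2)*(o + 1)*(o + 3)*(o - 4)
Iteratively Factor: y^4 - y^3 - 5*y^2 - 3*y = (y - 3)*(y^3 + 2*y^2 + y) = (y - 3)*(y + 1)*(y^2 + y) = y*(y - 3)*(y + 1)*(y + 1)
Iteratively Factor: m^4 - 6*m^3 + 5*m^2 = (m)*(m^3 - 6*m^2 + 5*m) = m^2*(m^2 - 6*m + 5) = m^2*(m - 5)*(m - 1)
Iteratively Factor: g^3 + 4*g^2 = (g)*(g^2 + 4*g) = g*(g + 4)*(g)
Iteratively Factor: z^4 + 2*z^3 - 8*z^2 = (z)*(z^3 + 2*z^2 - 8*z) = z*(z + 4)*(z^2 - 2*z) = z*(z - 2)*(z + 4)*(z)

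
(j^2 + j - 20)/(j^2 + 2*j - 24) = (j + 5)/(j + 6)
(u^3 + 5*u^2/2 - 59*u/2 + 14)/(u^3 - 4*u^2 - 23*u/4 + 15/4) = 2*(u^2 + 3*u - 28)/(2*u^2 - 7*u - 15)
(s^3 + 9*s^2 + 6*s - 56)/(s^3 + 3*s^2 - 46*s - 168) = (s^2 + 5*s - 14)/(s^2 - s - 42)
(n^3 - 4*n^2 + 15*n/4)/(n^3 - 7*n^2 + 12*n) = (n^2 - 4*n + 15/4)/(n^2 - 7*n + 12)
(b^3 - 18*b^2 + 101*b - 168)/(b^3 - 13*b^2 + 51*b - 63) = (b - 8)/(b - 3)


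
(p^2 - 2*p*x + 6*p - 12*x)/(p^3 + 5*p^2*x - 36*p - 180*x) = (p - 2*x)/(p^2 + 5*p*x - 6*p - 30*x)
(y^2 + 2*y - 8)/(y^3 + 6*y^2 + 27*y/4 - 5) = 4*(y - 2)/(4*y^2 + 8*y - 5)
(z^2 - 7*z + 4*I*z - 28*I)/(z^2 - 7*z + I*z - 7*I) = (z + 4*I)/(z + I)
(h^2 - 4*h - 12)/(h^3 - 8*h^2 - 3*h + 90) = (h + 2)/(h^2 - 2*h - 15)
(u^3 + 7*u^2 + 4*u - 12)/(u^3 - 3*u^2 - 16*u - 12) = (u^2 + 5*u - 6)/(u^2 - 5*u - 6)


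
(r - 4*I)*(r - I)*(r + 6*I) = r^3 + I*r^2 + 26*r - 24*I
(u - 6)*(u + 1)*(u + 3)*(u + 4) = u^4 + 2*u^3 - 29*u^2 - 102*u - 72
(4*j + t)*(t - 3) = 4*j*t - 12*j + t^2 - 3*t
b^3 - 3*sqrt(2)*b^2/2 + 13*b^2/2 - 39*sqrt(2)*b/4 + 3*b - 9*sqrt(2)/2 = (b + 1/2)*(b + 6)*(b - 3*sqrt(2)/2)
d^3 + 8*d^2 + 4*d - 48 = (d - 2)*(d + 4)*(d + 6)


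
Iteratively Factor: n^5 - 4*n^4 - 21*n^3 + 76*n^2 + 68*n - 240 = (n + 2)*(n^4 - 6*n^3 - 9*n^2 + 94*n - 120) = (n - 3)*(n + 2)*(n^3 - 3*n^2 - 18*n + 40) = (n - 3)*(n + 2)*(n + 4)*(n^2 - 7*n + 10) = (n - 3)*(n - 2)*(n + 2)*(n + 4)*(n - 5)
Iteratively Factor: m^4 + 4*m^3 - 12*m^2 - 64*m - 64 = (m + 2)*(m^3 + 2*m^2 - 16*m - 32) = (m - 4)*(m + 2)*(m^2 + 6*m + 8) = (m - 4)*(m + 2)*(m + 4)*(m + 2)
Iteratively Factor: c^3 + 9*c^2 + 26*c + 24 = (c + 3)*(c^2 + 6*c + 8) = (c + 3)*(c + 4)*(c + 2)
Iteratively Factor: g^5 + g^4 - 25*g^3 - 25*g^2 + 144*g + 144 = (g + 3)*(g^4 - 2*g^3 - 19*g^2 + 32*g + 48) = (g + 1)*(g + 3)*(g^3 - 3*g^2 - 16*g + 48) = (g + 1)*(g + 3)*(g + 4)*(g^2 - 7*g + 12) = (g - 4)*(g + 1)*(g + 3)*(g + 4)*(g - 3)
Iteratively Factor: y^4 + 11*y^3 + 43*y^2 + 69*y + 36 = (y + 1)*(y^3 + 10*y^2 + 33*y + 36) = (y + 1)*(y + 3)*(y^2 + 7*y + 12) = (y + 1)*(y + 3)^2*(y + 4)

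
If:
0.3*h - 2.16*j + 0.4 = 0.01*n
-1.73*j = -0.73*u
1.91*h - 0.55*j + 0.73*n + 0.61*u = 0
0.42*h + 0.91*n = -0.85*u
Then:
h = 0.09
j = 0.20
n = -0.49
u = 0.47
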